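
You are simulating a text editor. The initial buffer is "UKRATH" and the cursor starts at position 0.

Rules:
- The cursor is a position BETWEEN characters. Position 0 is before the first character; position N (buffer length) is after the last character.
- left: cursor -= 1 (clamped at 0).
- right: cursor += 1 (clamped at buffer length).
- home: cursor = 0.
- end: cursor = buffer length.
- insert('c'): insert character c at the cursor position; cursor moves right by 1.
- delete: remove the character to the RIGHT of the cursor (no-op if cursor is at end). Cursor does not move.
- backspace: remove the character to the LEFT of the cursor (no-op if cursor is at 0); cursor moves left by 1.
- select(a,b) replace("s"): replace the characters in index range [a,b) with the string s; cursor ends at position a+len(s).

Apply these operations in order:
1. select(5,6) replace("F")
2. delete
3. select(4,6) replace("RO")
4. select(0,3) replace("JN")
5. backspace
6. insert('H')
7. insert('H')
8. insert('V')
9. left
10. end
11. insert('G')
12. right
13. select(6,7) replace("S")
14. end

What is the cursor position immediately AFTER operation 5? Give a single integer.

Answer: 1

Derivation:
After op 1 (select(5,6) replace("F")): buf='UKRATF' cursor=6
After op 2 (delete): buf='UKRATF' cursor=6
After op 3 (select(4,6) replace("RO")): buf='UKRARO' cursor=6
After op 4 (select(0,3) replace("JN")): buf='JNARO' cursor=2
After op 5 (backspace): buf='JARO' cursor=1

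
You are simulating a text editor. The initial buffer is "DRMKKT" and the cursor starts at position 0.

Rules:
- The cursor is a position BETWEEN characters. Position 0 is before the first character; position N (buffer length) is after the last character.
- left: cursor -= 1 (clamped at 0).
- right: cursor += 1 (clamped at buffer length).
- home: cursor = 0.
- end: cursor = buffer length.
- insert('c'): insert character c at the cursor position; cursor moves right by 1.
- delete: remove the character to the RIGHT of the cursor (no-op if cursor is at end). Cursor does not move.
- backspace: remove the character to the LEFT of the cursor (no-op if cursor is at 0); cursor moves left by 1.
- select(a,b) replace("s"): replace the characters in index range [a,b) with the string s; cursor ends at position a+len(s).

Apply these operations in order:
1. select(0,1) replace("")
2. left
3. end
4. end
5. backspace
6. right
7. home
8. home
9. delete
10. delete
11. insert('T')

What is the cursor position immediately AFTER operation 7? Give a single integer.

After op 1 (select(0,1) replace("")): buf='RMKKT' cursor=0
After op 2 (left): buf='RMKKT' cursor=0
After op 3 (end): buf='RMKKT' cursor=5
After op 4 (end): buf='RMKKT' cursor=5
After op 5 (backspace): buf='RMKK' cursor=4
After op 6 (right): buf='RMKK' cursor=4
After op 7 (home): buf='RMKK' cursor=0

Answer: 0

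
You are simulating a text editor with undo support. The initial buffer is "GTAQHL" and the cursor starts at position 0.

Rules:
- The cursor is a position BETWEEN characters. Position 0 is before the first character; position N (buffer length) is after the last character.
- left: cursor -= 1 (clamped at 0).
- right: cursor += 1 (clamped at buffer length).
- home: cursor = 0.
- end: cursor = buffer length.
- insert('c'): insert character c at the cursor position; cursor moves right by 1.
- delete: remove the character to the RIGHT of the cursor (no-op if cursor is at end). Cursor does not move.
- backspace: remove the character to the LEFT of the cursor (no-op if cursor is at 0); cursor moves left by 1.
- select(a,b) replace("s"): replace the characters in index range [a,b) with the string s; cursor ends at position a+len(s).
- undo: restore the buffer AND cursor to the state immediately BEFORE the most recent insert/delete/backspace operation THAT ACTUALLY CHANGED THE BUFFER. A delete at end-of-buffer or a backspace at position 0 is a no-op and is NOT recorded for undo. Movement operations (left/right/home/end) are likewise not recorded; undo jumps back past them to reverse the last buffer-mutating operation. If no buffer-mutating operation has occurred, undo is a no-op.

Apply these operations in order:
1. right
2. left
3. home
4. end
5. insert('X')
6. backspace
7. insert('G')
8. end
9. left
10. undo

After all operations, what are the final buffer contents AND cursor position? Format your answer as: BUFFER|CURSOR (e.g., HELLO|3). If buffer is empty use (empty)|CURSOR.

Answer: GTAQHL|6

Derivation:
After op 1 (right): buf='GTAQHL' cursor=1
After op 2 (left): buf='GTAQHL' cursor=0
After op 3 (home): buf='GTAQHL' cursor=0
After op 4 (end): buf='GTAQHL' cursor=6
After op 5 (insert('X')): buf='GTAQHLX' cursor=7
After op 6 (backspace): buf='GTAQHL' cursor=6
After op 7 (insert('G')): buf='GTAQHLG' cursor=7
After op 8 (end): buf='GTAQHLG' cursor=7
After op 9 (left): buf='GTAQHLG' cursor=6
After op 10 (undo): buf='GTAQHL' cursor=6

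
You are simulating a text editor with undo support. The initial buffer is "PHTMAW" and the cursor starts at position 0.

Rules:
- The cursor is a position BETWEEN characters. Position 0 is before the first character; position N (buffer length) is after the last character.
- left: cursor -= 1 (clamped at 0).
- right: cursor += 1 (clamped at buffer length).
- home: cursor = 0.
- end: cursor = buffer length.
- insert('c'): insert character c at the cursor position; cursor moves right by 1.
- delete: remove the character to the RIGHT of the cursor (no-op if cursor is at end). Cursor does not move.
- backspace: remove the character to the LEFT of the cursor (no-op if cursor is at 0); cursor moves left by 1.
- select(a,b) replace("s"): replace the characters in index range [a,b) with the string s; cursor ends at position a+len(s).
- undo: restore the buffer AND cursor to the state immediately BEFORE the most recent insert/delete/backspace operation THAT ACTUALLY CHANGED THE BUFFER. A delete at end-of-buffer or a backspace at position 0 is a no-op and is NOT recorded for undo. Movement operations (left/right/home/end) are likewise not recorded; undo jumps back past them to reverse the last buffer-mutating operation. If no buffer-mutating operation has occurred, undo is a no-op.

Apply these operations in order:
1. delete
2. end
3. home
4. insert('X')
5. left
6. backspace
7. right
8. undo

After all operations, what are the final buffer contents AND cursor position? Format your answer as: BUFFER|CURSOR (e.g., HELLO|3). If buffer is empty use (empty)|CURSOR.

After op 1 (delete): buf='HTMAW' cursor=0
After op 2 (end): buf='HTMAW' cursor=5
After op 3 (home): buf='HTMAW' cursor=0
After op 4 (insert('X')): buf='XHTMAW' cursor=1
After op 5 (left): buf='XHTMAW' cursor=0
After op 6 (backspace): buf='XHTMAW' cursor=0
After op 7 (right): buf='XHTMAW' cursor=1
After op 8 (undo): buf='HTMAW' cursor=0

Answer: HTMAW|0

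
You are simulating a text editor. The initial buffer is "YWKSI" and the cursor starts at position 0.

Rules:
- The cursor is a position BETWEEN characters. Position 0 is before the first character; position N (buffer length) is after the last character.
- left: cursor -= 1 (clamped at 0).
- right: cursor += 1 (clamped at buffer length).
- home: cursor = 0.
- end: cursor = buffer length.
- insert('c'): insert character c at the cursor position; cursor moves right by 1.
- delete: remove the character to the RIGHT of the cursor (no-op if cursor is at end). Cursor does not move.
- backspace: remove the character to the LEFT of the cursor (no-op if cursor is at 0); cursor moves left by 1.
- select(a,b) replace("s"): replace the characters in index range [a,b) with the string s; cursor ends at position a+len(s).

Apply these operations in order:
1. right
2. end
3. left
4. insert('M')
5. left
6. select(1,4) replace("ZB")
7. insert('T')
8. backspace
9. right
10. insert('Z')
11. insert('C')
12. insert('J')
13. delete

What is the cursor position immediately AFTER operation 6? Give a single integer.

Answer: 3

Derivation:
After op 1 (right): buf='YWKSI' cursor=1
After op 2 (end): buf='YWKSI' cursor=5
After op 3 (left): buf='YWKSI' cursor=4
After op 4 (insert('M')): buf='YWKSMI' cursor=5
After op 5 (left): buf='YWKSMI' cursor=4
After op 6 (select(1,4) replace("ZB")): buf='YZBMI' cursor=3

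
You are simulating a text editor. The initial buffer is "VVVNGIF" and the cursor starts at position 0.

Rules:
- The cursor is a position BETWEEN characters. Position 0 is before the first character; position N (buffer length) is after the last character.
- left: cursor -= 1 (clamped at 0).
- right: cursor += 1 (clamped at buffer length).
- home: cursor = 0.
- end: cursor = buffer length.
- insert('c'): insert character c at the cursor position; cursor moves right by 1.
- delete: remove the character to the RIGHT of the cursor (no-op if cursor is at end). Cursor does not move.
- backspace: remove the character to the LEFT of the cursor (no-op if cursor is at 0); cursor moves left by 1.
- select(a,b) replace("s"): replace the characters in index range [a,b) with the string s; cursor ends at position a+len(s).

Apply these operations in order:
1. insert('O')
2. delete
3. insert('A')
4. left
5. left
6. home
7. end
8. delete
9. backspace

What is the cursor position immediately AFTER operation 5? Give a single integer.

After op 1 (insert('O')): buf='OVVVNGIF' cursor=1
After op 2 (delete): buf='OVVNGIF' cursor=1
After op 3 (insert('A')): buf='OAVVNGIF' cursor=2
After op 4 (left): buf='OAVVNGIF' cursor=1
After op 5 (left): buf='OAVVNGIF' cursor=0

Answer: 0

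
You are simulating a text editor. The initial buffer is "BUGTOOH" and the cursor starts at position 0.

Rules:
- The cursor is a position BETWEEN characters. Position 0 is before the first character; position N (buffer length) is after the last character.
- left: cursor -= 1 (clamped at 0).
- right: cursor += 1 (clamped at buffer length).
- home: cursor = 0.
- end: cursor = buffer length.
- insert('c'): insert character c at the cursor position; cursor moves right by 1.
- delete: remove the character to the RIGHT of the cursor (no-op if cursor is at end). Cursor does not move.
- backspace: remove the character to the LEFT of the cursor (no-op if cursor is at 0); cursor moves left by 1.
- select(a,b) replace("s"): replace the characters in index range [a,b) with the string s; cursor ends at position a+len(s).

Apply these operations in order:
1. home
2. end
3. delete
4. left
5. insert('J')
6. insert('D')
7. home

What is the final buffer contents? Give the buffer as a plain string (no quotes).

After op 1 (home): buf='BUGTOOH' cursor=0
After op 2 (end): buf='BUGTOOH' cursor=7
After op 3 (delete): buf='BUGTOOH' cursor=7
After op 4 (left): buf='BUGTOOH' cursor=6
After op 5 (insert('J')): buf='BUGTOOJH' cursor=7
After op 6 (insert('D')): buf='BUGTOOJDH' cursor=8
After op 7 (home): buf='BUGTOOJDH' cursor=0

Answer: BUGTOOJDH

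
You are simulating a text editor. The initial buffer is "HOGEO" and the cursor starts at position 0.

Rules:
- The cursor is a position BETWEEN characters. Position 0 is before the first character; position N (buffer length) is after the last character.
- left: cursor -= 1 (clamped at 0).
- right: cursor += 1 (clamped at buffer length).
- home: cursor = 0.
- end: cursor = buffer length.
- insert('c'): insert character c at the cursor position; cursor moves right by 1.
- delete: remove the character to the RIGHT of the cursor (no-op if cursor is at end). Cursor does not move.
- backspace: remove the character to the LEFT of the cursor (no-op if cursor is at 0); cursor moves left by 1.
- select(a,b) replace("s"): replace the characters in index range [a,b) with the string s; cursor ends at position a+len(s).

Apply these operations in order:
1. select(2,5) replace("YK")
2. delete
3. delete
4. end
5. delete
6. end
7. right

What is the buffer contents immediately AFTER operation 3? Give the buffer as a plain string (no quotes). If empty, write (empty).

Answer: HOYK

Derivation:
After op 1 (select(2,5) replace("YK")): buf='HOYK' cursor=4
After op 2 (delete): buf='HOYK' cursor=4
After op 3 (delete): buf='HOYK' cursor=4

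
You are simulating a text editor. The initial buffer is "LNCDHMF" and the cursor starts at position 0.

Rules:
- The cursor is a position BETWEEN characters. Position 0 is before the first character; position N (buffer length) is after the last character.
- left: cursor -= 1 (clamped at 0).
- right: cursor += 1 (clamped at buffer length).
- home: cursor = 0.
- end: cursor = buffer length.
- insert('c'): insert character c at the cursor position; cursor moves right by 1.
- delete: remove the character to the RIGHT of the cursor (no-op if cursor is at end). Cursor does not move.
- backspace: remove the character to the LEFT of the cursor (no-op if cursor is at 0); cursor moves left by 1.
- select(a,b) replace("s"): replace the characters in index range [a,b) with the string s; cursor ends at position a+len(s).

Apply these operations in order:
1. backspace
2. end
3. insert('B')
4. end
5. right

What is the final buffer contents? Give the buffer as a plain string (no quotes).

After op 1 (backspace): buf='LNCDHMF' cursor=0
After op 2 (end): buf='LNCDHMF' cursor=7
After op 3 (insert('B')): buf='LNCDHMFB' cursor=8
After op 4 (end): buf='LNCDHMFB' cursor=8
After op 5 (right): buf='LNCDHMFB' cursor=8

Answer: LNCDHMFB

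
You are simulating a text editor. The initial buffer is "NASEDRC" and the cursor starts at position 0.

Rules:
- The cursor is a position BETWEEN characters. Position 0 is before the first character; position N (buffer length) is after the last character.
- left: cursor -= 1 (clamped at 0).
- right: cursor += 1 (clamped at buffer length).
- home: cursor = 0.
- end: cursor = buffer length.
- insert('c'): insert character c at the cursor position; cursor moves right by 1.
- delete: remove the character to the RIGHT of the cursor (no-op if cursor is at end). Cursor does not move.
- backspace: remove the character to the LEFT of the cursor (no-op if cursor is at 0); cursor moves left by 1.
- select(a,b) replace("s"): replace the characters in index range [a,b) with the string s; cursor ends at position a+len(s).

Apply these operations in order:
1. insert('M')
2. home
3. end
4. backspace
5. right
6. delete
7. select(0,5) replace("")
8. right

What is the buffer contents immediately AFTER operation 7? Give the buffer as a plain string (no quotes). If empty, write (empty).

After op 1 (insert('M')): buf='MNASEDRC' cursor=1
After op 2 (home): buf='MNASEDRC' cursor=0
After op 3 (end): buf='MNASEDRC' cursor=8
After op 4 (backspace): buf='MNASEDR' cursor=7
After op 5 (right): buf='MNASEDR' cursor=7
After op 6 (delete): buf='MNASEDR' cursor=7
After op 7 (select(0,5) replace("")): buf='DR' cursor=0

Answer: DR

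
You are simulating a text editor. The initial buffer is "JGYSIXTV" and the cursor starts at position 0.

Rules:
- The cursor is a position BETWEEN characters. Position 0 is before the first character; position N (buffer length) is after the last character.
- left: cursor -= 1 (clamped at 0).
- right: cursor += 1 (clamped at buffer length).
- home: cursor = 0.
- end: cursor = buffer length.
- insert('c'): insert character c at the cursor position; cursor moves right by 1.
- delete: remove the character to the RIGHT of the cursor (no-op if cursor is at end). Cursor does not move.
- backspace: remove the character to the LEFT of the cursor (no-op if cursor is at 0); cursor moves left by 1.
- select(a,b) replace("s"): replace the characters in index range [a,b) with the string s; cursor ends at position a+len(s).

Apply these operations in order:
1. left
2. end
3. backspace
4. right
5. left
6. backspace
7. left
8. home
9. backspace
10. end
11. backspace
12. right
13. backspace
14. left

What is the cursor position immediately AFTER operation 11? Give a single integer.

Answer: 5

Derivation:
After op 1 (left): buf='JGYSIXTV' cursor=0
After op 2 (end): buf='JGYSIXTV' cursor=8
After op 3 (backspace): buf='JGYSIXT' cursor=7
After op 4 (right): buf='JGYSIXT' cursor=7
After op 5 (left): buf='JGYSIXT' cursor=6
After op 6 (backspace): buf='JGYSIT' cursor=5
After op 7 (left): buf='JGYSIT' cursor=4
After op 8 (home): buf='JGYSIT' cursor=0
After op 9 (backspace): buf='JGYSIT' cursor=0
After op 10 (end): buf='JGYSIT' cursor=6
After op 11 (backspace): buf='JGYSI' cursor=5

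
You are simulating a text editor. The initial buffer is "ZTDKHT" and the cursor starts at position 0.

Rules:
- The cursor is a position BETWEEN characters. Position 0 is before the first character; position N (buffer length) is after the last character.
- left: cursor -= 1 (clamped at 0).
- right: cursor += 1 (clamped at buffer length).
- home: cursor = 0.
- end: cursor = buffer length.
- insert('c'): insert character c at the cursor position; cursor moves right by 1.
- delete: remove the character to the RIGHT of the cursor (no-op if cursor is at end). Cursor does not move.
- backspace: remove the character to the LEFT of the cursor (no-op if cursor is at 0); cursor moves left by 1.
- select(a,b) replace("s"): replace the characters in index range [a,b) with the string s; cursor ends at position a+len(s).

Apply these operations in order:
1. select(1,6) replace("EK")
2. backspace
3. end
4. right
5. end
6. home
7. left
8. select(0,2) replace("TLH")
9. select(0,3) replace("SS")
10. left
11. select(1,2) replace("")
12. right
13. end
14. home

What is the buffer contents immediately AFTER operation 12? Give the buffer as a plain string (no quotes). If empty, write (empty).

After op 1 (select(1,6) replace("EK")): buf='ZEK' cursor=3
After op 2 (backspace): buf='ZE' cursor=2
After op 3 (end): buf='ZE' cursor=2
After op 4 (right): buf='ZE' cursor=2
After op 5 (end): buf='ZE' cursor=2
After op 6 (home): buf='ZE' cursor=0
After op 7 (left): buf='ZE' cursor=0
After op 8 (select(0,2) replace("TLH")): buf='TLH' cursor=3
After op 9 (select(0,3) replace("SS")): buf='SS' cursor=2
After op 10 (left): buf='SS' cursor=1
After op 11 (select(1,2) replace("")): buf='S' cursor=1
After op 12 (right): buf='S' cursor=1

Answer: S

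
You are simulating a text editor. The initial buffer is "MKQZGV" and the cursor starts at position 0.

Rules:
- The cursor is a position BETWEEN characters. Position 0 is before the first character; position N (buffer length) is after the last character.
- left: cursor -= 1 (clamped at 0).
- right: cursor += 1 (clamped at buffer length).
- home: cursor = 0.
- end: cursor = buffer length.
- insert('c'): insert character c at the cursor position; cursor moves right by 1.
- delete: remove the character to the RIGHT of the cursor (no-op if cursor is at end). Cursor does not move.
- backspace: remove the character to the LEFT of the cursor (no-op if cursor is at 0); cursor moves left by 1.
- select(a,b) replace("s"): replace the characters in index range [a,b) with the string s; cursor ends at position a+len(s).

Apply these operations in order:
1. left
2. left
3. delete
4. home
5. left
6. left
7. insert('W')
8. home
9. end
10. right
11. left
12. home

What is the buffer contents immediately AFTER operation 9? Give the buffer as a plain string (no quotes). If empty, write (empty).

After op 1 (left): buf='MKQZGV' cursor=0
After op 2 (left): buf='MKQZGV' cursor=0
After op 3 (delete): buf='KQZGV' cursor=0
After op 4 (home): buf='KQZGV' cursor=0
After op 5 (left): buf='KQZGV' cursor=0
After op 6 (left): buf='KQZGV' cursor=0
After op 7 (insert('W')): buf='WKQZGV' cursor=1
After op 8 (home): buf='WKQZGV' cursor=0
After op 9 (end): buf='WKQZGV' cursor=6

Answer: WKQZGV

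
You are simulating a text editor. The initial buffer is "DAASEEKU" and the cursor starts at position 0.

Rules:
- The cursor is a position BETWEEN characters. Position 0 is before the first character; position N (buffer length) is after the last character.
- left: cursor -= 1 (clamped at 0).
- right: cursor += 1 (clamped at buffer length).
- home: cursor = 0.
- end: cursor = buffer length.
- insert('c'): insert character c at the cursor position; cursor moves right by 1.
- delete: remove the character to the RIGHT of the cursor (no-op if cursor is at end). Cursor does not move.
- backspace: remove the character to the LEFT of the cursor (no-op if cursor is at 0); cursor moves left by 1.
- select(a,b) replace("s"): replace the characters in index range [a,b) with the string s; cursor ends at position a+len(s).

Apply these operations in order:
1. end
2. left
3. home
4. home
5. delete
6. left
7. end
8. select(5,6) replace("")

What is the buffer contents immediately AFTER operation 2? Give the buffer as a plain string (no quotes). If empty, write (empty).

Answer: DAASEEKU

Derivation:
After op 1 (end): buf='DAASEEKU' cursor=8
After op 2 (left): buf='DAASEEKU' cursor=7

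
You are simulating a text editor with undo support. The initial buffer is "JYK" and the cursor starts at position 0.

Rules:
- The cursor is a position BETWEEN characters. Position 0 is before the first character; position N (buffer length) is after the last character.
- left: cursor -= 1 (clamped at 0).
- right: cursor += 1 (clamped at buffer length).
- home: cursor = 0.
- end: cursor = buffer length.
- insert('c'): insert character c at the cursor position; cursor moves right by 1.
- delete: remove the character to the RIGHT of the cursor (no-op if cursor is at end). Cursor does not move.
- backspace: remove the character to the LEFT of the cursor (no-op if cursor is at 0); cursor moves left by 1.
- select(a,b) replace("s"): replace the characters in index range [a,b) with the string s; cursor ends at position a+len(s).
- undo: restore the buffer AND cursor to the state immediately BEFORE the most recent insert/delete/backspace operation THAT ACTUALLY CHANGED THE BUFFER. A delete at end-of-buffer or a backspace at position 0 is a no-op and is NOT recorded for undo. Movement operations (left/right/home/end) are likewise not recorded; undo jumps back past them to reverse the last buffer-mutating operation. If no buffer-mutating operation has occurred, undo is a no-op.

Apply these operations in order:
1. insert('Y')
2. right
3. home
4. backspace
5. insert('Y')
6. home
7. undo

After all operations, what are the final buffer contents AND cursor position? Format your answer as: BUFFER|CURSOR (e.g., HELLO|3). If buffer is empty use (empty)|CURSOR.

After op 1 (insert('Y')): buf='YJYK' cursor=1
After op 2 (right): buf='YJYK' cursor=2
After op 3 (home): buf='YJYK' cursor=0
After op 4 (backspace): buf='YJYK' cursor=0
After op 5 (insert('Y')): buf='YYJYK' cursor=1
After op 6 (home): buf='YYJYK' cursor=0
After op 7 (undo): buf='YJYK' cursor=0

Answer: YJYK|0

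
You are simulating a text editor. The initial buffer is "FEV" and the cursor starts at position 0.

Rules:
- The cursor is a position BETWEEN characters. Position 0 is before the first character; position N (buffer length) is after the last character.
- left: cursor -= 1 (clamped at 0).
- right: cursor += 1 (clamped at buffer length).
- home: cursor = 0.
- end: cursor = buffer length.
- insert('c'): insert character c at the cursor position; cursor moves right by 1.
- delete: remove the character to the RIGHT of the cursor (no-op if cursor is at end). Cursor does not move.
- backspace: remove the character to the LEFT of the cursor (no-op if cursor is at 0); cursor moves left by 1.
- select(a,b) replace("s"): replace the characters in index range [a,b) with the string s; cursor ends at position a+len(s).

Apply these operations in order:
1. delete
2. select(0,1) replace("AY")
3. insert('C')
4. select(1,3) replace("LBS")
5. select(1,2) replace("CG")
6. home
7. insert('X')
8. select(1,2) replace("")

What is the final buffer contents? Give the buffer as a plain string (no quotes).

After op 1 (delete): buf='EV' cursor=0
After op 2 (select(0,1) replace("AY")): buf='AYV' cursor=2
After op 3 (insert('C')): buf='AYCV' cursor=3
After op 4 (select(1,3) replace("LBS")): buf='ALBSV' cursor=4
After op 5 (select(1,2) replace("CG")): buf='ACGBSV' cursor=3
After op 6 (home): buf='ACGBSV' cursor=0
After op 7 (insert('X')): buf='XACGBSV' cursor=1
After op 8 (select(1,2) replace("")): buf='XCGBSV' cursor=1

Answer: XCGBSV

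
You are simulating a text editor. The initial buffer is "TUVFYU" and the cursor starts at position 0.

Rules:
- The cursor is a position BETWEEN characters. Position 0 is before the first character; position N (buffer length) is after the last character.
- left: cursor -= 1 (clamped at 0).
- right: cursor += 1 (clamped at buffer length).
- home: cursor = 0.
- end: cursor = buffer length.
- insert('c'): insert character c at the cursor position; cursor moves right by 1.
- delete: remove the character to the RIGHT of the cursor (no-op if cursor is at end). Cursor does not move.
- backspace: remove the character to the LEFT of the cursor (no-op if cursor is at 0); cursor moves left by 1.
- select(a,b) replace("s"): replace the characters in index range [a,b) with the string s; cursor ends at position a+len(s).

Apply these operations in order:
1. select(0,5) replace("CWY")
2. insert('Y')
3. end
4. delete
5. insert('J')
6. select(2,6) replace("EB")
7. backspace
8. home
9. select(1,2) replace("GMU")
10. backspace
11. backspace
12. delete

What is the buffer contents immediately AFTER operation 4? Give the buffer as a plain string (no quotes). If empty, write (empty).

After op 1 (select(0,5) replace("CWY")): buf='CWYU' cursor=3
After op 2 (insert('Y')): buf='CWYYU' cursor=4
After op 3 (end): buf='CWYYU' cursor=5
After op 4 (delete): buf='CWYYU' cursor=5

Answer: CWYYU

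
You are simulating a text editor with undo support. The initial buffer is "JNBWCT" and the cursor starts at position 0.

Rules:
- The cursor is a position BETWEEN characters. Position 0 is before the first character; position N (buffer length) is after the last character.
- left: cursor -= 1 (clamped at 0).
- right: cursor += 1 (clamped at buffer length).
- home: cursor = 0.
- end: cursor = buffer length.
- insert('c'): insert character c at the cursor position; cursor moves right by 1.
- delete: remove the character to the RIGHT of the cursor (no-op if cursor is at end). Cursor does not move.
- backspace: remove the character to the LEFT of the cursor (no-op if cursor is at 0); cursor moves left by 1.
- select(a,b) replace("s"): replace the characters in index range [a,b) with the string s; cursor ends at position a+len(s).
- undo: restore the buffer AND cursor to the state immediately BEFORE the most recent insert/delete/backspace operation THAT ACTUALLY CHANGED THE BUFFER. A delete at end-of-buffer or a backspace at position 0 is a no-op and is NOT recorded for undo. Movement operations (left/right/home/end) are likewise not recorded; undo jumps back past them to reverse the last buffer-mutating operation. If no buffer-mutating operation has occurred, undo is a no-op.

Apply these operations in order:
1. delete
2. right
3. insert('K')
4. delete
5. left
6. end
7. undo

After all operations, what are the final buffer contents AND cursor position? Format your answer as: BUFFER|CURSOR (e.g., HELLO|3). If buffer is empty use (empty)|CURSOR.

Answer: NKBWCT|2

Derivation:
After op 1 (delete): buf='NBWCT' cursor=0
After op 2 (right): buf='NBWCT' cursor=1
After op 3 (insert('K')): buf='NKBWCT' cursor=2
After op 4 (delete): buf='NKWCT' cursor=2
After op 5 (left): buf='NKWCT' cursor=1
After op 6 (end): buf='NKWCT' cursor=5
After op 7 (undo): buf='NKBWCT' cursor=2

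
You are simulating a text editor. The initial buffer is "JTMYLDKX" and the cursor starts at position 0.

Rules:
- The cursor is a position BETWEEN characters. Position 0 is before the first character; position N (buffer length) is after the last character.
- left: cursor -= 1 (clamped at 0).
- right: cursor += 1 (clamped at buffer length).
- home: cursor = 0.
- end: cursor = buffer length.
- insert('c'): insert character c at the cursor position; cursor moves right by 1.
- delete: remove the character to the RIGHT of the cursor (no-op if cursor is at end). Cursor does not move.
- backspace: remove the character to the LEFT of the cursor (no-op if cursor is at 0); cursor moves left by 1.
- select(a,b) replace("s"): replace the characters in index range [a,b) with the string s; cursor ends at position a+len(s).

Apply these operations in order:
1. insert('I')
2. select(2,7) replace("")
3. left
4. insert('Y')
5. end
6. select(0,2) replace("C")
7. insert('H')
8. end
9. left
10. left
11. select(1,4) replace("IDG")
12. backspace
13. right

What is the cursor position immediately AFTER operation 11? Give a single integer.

After op 1 (insert('I')): buf='IJTMYLDKX' cursor=1
After op 2 (select(2,7) replace("")): buf='IJKX' cursor=2
After op 3 (left): buf='IJKX' cursor=1
After op 4 (insert('Y')): buf='IYJKX' cursor=2
After op 5 (end): buf='IYJKX' cursor=5
After op 6 (select(0,2) replace("C")): buf='CJKX' cursor=1
After op 7 (insert('H')): buf='CHJKX' cursor=2
After op 8 (end): buf='CHJKX' cursor=5
After op 9 (left): buf='CHJKX' cursor=4
After op 10 (left): buf='CHJKX' cursor=3
After op 11 (select(1,4) replace("IDG")): buf='CIDGX' cursor=4

Answer: 4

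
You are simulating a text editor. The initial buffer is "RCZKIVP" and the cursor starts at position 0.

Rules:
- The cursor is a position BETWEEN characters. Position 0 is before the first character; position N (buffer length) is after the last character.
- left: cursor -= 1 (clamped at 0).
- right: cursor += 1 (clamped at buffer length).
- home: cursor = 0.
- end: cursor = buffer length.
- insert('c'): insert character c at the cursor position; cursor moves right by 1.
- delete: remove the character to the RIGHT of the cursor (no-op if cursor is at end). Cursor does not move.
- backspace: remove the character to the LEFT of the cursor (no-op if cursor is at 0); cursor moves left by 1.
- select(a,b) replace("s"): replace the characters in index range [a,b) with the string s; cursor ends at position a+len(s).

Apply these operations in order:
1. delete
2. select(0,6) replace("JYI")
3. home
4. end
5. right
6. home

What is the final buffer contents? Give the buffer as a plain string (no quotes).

Answer: JYI

Derivation:
After op 1 (delete): buf='CZKIVP' cursor=0
After op 2 (select(0,6) replace("JYI")): buf='JYI' cursor=3
After op 3 (home): buf='JYI' cursor=0
After op 4 (end): buf='JYI' cursor=3
After op 5 (right): buf='JYI' cursor=3
After op 6 (home): buf='JYI' cursor=0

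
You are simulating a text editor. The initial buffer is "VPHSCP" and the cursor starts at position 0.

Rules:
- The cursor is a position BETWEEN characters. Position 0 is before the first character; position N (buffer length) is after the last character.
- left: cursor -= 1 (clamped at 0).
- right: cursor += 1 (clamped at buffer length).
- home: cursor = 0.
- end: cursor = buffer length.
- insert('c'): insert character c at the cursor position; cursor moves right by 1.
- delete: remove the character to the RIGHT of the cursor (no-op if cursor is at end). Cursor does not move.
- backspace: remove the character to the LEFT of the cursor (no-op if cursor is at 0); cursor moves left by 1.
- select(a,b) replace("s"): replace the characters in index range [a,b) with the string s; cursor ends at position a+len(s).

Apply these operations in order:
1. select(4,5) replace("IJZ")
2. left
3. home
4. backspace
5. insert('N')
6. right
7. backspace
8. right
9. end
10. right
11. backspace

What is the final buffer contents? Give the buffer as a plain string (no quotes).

After op 1 (select(4,5) replace("IJZ")): buf='VPHSIJZP' cursor=7
After op 2 (left): buf='VPHSIJZP' cursor=6
After op 3 (home): buf='VPHSIJZP' cursor=0
After op 4 (backspace): buf='VPHSIJZP' cursor=0
After op 5 (insert('N')): buf='NVPHSIJZP' cursor=1
After op 6 (right): buf='NVPHSIJZP' cursor=2
After op 7 (backspace): buf='NPHSIJZP' cursor=1
After op 8 (right): buf='NPHSIJZP' cursor=2
After op 9 (end): buf='NPHSIJZP' cursor=8
After op 10 (right): buf='NPHSIJZP' cursor=8
After op 11 (backspace): buf='NPHSIJZ' cursor=7

Answer: NPHSIJZ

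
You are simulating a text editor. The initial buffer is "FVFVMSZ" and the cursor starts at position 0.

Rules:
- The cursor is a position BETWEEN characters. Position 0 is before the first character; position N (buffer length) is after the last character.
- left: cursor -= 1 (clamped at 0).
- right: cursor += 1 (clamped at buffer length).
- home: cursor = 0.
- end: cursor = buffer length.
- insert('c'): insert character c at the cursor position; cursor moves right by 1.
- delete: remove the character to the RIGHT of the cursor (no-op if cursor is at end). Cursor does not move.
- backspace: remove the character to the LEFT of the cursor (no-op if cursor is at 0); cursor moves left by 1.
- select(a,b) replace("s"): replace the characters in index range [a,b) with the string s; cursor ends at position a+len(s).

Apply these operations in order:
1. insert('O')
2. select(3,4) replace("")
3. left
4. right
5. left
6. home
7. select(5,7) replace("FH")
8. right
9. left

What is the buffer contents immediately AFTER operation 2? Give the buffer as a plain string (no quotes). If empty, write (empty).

After op 1 (insert('O')): buf='OFVFVMSZ' cursor=1
After op 2 (select(3,4) replace("")): buf='OFVVMSZ' cursor=3

Answer: OFVVMSZ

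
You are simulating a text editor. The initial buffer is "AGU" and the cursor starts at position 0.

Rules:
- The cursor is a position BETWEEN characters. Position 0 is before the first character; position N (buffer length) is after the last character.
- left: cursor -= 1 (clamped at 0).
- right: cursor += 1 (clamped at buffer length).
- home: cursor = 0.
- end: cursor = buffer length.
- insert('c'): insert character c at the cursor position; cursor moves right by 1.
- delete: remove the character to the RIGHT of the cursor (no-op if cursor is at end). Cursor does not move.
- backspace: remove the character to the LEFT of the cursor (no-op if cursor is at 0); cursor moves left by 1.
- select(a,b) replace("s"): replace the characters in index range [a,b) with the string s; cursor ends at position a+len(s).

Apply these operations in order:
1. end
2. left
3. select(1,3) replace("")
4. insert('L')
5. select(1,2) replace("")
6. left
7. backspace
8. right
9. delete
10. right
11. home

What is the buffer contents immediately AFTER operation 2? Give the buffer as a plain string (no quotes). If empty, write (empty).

Answer: AGU

Derivation:
After op 1 (end): buf='AGU' cursor=3
After op 2 (left): buf='AGU' cursor=2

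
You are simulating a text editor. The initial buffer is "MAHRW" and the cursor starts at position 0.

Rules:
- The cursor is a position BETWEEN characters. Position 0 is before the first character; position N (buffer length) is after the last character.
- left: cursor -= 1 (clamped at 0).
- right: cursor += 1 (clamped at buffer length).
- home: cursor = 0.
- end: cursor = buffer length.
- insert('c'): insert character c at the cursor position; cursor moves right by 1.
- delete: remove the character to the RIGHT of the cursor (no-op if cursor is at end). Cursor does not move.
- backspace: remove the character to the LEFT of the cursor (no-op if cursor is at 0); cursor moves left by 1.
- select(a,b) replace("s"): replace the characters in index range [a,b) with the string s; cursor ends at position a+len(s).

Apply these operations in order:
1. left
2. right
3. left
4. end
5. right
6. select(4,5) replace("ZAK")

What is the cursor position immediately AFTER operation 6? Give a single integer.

Answer: 7

Derivation:
After op 1 (left): buf='MAHRW' cursor=0
After op 2 (right): buf='MAHRW' cursor=1
After op 3 (left): buf='MAHRW' cursor=0
After op 4 (end): buf='MAHRW' cursor=5
After op 5 (right): buf='MAHRW' cursor=5
After op 6 (select(4,5) replace("ZAK")): buf='MAHRZAK' cursor=7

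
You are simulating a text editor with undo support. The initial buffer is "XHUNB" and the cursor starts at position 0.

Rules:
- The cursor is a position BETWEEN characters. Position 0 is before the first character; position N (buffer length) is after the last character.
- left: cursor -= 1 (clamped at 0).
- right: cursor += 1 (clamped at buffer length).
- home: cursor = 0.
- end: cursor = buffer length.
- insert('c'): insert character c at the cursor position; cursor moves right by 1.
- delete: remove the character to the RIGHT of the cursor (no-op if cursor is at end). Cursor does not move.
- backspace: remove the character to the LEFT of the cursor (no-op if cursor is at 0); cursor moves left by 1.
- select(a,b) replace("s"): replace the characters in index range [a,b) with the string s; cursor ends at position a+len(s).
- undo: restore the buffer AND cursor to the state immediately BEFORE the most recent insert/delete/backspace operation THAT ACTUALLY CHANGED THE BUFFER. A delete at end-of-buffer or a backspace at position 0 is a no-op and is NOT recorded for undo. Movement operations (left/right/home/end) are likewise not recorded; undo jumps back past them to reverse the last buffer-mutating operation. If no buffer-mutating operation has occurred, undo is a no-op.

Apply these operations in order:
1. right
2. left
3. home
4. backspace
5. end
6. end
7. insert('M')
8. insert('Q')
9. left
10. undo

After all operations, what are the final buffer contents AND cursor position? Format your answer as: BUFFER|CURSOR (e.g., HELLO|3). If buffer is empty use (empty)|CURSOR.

Answer: XHUNBM|6

Derivation:
After op 1 (right): buf='XHUNB' cursor=1
After op 2 (left): buf='XHUNB' cursor=0
After op 3 (home): buf='XHUNB' cursor=0
After op 4 (backspace): buf='XHUNB' cursor=0
After op 5 (end): buf='XHUNB' cursor=5
After op 6 (end): buf='XHUNB' cursor=5
After op 7 (insert('M')): buf='XHUNBM' cursor=6
After op 8 (insert('Q')): buf='XHUNBMQ' cursor=7
After op 9 (left): buf='XHUNBMQ' cursor=6
After op 10 (undo): buf='XHUNBM' cursor=6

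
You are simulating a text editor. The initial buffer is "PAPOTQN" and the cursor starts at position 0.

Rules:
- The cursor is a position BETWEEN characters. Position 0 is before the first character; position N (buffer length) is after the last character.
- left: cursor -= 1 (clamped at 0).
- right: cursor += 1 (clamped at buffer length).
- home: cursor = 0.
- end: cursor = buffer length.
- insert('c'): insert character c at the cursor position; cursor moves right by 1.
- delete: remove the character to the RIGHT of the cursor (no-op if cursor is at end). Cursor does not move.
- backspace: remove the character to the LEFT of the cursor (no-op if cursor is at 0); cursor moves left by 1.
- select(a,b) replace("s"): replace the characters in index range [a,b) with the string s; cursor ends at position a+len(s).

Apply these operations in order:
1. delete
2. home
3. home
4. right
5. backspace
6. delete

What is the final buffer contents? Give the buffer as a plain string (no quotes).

Answer: OTQN

Derivation:
After op 1 (delete): buf='APOTQN' cursor=0
After op 2 (home): buf='APOTQN' cursor=0
After op 3 (home): buf='APOTQN' cursor=0
After op 4 (right): buf='APOTQN' cursor=1
After op 5 (backspace): buf='POTQN' cursor=0
After op 6 (delete): buf='OTQN' cursor=0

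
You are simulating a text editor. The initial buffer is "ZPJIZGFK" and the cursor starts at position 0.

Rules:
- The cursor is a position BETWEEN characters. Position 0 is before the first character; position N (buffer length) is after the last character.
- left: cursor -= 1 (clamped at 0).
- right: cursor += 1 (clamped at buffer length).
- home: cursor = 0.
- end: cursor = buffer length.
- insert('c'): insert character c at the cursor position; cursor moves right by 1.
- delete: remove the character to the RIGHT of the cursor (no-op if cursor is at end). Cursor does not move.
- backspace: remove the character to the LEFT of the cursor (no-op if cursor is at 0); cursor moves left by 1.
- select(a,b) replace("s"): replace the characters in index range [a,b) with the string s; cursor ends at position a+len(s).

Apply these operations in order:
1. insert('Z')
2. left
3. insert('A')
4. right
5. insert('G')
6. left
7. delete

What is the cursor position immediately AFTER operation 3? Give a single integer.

After op 1 (insert('Z')): buf='ZZPJIZGFK' cursor=1
After op 2 (left): buf='ZZPJIZGFK' cursor=0
After op 3 (insert('A')): buf='AZZPJIZGFK' cursor=1

Answer: 1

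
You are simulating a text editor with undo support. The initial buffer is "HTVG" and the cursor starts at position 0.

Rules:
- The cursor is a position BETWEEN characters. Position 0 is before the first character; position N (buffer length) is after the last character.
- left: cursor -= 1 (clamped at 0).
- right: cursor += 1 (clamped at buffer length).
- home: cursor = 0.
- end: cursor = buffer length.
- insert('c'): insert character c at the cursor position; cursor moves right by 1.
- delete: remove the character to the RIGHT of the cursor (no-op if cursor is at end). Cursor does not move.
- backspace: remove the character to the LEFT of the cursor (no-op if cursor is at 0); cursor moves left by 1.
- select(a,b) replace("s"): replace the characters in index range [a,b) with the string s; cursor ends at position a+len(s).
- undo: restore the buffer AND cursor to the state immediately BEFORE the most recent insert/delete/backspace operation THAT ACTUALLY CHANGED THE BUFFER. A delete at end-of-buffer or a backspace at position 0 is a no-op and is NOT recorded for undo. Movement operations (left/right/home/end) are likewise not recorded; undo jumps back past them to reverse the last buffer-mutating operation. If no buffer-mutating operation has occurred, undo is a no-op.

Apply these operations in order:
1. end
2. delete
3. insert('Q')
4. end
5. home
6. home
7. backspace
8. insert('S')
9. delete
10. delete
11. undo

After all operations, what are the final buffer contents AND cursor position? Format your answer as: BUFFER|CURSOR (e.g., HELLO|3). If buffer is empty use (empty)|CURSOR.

Answer: STVGQ|1

Derivation:
After op 1 (end): buf='HTVG' cursor=4
After op 2 (delete): buf='HTVG' cursor=4
After op 3 (insert('Q')): buf='HTVGQ' cursor=5
After op 4 (end): buf='HTVGQ' cursor=5
After op 5 (home): buf='HTVGQ' cursor=0
After op 6 (home): buf='HTVGQ' cursor=0
After op 7 (backspace): buf='HTVGQ' cursor=0
After op 8 (insert('S')): buf='SHTVGQ' cursor=1
After op 9 (delete): buf='STVGQ' cursor=1
After op 10 (delete): buf='SVGQ' cursor=1
After op 11 (undo): buf='STVGQ' cursor=1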